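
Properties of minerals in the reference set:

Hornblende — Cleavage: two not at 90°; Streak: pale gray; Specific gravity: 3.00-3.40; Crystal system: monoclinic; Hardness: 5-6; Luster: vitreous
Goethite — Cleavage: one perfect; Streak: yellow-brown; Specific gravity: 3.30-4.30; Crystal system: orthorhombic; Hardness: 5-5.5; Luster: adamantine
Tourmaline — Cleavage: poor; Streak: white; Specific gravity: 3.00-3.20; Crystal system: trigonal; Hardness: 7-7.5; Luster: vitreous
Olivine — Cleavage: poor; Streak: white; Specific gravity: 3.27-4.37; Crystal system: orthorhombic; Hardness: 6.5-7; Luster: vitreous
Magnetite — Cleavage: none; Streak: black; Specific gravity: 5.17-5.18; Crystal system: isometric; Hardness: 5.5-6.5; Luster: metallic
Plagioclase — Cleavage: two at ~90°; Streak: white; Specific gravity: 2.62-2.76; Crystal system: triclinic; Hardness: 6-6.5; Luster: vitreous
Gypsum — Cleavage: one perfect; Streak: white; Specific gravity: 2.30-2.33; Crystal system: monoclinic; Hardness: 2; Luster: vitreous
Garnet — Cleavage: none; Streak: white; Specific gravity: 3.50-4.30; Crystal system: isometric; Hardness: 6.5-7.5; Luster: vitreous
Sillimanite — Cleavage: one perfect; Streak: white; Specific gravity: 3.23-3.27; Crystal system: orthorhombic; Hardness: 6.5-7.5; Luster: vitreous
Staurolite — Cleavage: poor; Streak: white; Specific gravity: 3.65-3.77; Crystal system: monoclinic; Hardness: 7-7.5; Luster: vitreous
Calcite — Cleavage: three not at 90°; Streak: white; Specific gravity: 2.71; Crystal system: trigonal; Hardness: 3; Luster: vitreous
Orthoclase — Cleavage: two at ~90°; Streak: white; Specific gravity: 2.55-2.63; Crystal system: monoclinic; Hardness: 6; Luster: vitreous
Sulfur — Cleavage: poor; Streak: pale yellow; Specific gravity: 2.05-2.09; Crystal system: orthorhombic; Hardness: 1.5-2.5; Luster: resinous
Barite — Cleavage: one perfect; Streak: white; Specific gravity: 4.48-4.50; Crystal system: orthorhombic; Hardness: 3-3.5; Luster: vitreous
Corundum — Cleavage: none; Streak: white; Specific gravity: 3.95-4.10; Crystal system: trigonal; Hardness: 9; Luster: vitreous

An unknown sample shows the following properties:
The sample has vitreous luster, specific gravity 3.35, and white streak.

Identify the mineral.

Olivine

Vitreous luster rules out Goethite, Magnetite, Sulfur.
Specific gravity 3.35 — only Hornblende, Olivine remain.
White streak is inconsistent with Hornblende.
Olivine is the sole remaining match.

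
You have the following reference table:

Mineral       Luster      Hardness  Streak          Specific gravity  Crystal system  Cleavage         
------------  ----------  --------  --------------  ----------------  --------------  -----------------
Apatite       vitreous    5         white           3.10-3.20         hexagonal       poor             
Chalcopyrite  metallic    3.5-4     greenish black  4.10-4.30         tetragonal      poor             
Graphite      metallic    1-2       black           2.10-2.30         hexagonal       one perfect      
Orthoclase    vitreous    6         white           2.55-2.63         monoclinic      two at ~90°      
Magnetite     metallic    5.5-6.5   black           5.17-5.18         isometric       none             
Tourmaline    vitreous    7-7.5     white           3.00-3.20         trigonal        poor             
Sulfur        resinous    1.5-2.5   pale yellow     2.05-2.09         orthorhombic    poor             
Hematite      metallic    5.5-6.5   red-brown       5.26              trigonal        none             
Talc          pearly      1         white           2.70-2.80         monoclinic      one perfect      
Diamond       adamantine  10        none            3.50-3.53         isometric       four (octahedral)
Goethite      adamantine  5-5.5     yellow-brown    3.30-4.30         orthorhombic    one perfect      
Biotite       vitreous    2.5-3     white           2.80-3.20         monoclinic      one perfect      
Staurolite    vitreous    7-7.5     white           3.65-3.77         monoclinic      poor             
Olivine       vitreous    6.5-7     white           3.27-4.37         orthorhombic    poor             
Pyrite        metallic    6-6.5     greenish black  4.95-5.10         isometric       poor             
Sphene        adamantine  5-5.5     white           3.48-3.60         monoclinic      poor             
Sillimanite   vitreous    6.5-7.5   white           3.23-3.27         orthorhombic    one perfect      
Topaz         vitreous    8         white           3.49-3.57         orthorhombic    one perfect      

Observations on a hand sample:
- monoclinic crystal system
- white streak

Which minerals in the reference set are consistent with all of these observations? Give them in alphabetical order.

Biotite, Orthoclase, Sphene, Staurolite, Talc

Monoclinic crystal system: Orthoclase, Talc, Biotite, Staurolite, Sphene remain.
White streak: all remaining candidates fit.
Remaining candidates: Biotite, Orthoclase, Sphene, Staurolite, Talc.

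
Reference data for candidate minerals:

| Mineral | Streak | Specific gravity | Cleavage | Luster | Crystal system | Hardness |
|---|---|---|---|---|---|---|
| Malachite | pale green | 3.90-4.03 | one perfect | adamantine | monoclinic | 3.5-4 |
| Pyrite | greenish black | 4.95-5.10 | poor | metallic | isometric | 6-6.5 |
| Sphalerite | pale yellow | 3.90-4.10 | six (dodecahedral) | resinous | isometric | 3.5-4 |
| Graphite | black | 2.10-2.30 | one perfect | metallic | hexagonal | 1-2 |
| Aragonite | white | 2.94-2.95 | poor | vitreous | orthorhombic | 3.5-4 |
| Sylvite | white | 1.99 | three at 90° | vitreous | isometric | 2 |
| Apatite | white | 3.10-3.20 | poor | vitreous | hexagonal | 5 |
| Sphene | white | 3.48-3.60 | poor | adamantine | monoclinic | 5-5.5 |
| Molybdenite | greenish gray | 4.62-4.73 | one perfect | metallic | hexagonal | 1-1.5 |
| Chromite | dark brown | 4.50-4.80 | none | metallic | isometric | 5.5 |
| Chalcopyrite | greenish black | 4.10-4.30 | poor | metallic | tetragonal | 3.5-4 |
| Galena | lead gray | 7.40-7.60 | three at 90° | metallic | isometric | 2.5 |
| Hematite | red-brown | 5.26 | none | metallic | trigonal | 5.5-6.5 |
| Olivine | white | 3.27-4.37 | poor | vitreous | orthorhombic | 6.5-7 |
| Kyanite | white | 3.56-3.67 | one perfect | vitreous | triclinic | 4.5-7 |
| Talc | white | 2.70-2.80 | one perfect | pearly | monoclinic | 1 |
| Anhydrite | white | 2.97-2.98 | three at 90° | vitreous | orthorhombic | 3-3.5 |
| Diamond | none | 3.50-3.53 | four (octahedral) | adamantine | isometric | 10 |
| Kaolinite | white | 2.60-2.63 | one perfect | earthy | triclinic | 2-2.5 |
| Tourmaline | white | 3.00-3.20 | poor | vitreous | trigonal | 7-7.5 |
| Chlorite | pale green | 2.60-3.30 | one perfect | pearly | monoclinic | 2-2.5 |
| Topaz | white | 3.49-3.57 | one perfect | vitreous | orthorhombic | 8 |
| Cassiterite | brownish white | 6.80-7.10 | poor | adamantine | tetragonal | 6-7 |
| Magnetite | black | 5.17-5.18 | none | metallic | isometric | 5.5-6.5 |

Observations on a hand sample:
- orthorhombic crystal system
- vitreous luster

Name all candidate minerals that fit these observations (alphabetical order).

Anhydrite, Aragonite, Olivine, Topaz

Orthorhombic crystal system — Aragonite, Olivine, Anhydrite, Topaz remain.
Vitreous luster — every remaining candidate is consistent.
Remaining candidates: Anhydrite, Aragonite, Olivine, Topaz.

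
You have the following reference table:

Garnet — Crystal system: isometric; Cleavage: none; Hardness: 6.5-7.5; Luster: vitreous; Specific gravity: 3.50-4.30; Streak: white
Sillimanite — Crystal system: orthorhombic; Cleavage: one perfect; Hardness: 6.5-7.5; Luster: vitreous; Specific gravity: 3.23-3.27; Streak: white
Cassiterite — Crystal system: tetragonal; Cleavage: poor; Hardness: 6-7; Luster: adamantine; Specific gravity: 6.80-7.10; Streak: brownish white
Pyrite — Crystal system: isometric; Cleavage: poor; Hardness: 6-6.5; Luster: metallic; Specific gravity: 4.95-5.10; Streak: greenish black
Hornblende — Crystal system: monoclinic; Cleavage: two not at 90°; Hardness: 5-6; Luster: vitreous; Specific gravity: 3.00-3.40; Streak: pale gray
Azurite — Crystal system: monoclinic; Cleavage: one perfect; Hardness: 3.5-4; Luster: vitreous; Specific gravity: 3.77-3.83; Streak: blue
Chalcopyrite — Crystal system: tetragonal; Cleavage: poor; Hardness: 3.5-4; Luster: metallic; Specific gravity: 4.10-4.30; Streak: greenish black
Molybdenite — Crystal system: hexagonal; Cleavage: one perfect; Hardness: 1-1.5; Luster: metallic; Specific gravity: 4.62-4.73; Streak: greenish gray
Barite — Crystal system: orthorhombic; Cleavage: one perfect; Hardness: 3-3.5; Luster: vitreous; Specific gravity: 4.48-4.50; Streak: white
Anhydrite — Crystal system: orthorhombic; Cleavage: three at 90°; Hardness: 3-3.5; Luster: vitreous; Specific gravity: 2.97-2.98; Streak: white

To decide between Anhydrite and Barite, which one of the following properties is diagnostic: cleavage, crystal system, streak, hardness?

cleavage

Cleavage: Anhydrite three at 90°, Barite one perfect — different.
Crystal system: both orthorhombic — shared.
Streak: both white — shared.
Hardness: both 3-3.5 — shared.
Of the listed properties, cleavage is the one that separates them.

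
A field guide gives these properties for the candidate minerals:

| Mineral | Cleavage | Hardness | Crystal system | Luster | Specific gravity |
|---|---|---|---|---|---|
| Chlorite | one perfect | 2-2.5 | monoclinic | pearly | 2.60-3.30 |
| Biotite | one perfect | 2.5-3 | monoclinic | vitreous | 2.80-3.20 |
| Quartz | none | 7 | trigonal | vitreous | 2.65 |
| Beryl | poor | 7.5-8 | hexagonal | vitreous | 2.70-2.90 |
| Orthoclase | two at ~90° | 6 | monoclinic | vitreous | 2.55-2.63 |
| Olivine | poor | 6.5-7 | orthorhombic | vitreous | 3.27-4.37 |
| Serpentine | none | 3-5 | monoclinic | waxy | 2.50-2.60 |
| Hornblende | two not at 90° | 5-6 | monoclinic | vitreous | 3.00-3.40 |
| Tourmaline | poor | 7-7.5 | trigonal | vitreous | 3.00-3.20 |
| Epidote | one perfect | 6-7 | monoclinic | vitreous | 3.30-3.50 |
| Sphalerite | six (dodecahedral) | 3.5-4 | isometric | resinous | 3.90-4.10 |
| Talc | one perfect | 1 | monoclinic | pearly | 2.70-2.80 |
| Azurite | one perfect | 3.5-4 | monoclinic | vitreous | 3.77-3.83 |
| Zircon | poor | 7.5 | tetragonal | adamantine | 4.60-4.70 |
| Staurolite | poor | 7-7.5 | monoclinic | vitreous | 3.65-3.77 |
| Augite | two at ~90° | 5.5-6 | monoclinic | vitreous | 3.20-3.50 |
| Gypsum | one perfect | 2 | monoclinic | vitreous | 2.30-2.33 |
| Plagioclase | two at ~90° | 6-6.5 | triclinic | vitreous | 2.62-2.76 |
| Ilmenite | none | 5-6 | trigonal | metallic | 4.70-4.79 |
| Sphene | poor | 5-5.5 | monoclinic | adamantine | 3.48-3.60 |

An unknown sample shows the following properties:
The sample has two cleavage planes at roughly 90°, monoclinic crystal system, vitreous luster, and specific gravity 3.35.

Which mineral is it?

Two cleavage planes at roughly 90°: leaves Orthoclase, Augite, Plagioclase.
Monoclinic crystal system rules out Plagioclase.
Vitreous luster: consistent with all remaining minerals.
Specific gravity 3.35 eliminates Orthoclase.
The only mineral consistent with every observation is Augite.

Augite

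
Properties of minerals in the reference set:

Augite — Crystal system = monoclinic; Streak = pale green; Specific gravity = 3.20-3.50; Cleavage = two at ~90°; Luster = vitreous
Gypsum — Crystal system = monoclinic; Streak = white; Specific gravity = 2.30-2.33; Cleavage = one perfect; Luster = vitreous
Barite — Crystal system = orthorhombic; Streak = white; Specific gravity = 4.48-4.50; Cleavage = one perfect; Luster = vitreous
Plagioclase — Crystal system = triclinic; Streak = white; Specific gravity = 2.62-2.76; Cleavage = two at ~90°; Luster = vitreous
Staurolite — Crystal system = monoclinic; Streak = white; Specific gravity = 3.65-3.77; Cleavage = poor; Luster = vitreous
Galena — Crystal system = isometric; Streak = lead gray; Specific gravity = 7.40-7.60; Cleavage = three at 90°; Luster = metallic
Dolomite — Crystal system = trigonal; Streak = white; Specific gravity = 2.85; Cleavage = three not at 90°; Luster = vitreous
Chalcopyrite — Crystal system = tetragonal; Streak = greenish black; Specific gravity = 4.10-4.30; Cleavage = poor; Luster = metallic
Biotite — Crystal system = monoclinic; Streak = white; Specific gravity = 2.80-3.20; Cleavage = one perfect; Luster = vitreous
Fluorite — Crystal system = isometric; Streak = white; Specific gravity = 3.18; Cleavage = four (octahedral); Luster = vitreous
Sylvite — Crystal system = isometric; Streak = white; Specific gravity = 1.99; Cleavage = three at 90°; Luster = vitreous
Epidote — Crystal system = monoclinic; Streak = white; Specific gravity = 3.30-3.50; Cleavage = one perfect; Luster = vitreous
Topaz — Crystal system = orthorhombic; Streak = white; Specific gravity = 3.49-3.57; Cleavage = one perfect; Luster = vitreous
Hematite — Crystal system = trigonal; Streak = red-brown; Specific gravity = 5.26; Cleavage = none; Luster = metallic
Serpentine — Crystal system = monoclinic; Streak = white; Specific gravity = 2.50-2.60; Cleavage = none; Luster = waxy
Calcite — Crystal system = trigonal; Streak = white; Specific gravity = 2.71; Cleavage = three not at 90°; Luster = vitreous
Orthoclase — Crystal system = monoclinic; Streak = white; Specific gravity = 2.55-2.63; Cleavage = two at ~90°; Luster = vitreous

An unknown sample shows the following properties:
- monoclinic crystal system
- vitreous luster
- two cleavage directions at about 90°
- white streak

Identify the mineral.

Monoclinic crystal system: Augite, Gypsum, Staurolite, Biotite, Epidote, Serpentine, Orthoclase remain.
Vitreous luster eliminates Serpentine.
Two cleavage directions at about 90°: only Augite, Orthoclase remain.
White streak rules out Augite.
Only Orthoclase satisfies all observations.

Orthoclase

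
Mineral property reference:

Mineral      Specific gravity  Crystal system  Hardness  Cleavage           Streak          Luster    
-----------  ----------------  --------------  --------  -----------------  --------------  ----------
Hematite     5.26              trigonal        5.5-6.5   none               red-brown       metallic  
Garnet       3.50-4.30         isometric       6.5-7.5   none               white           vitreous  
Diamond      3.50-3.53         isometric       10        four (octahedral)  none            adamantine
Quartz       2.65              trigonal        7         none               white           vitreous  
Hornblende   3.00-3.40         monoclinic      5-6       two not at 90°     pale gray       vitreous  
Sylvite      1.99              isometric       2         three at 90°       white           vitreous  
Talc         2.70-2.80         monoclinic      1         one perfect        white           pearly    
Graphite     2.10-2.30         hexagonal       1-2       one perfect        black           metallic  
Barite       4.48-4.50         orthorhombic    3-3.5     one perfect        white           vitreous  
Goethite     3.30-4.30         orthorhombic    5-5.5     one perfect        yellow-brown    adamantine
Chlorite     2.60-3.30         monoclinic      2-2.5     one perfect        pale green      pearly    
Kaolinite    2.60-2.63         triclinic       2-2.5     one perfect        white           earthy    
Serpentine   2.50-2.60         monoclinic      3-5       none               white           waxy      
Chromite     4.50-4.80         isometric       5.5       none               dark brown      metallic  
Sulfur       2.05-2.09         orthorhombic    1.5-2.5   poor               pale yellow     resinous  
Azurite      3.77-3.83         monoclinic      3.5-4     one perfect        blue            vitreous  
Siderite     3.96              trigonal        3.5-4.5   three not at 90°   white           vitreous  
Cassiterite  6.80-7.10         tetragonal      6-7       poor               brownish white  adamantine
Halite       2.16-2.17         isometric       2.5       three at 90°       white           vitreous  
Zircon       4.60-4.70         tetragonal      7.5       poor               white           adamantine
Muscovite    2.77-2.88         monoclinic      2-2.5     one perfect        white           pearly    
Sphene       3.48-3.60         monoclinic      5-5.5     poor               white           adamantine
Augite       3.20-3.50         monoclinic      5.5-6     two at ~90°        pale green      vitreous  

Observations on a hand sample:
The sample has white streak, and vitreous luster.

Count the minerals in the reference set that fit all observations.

6

White streak: only Garnet, Quartz, Sylvite, Talc, Barite, Kaolinite, Serpentine, Siderite, Halite, Zircon, Muscovite, Sphene remain.
Vitreous luster excludes Talc, Kaolinite, Serpentine, Zircon, Muscovite, Sphene.
The minerals that satisfy all observations are Barite, Garnet, Halite, Quartz, Siderite, Sylvite.
That is 6 minerals.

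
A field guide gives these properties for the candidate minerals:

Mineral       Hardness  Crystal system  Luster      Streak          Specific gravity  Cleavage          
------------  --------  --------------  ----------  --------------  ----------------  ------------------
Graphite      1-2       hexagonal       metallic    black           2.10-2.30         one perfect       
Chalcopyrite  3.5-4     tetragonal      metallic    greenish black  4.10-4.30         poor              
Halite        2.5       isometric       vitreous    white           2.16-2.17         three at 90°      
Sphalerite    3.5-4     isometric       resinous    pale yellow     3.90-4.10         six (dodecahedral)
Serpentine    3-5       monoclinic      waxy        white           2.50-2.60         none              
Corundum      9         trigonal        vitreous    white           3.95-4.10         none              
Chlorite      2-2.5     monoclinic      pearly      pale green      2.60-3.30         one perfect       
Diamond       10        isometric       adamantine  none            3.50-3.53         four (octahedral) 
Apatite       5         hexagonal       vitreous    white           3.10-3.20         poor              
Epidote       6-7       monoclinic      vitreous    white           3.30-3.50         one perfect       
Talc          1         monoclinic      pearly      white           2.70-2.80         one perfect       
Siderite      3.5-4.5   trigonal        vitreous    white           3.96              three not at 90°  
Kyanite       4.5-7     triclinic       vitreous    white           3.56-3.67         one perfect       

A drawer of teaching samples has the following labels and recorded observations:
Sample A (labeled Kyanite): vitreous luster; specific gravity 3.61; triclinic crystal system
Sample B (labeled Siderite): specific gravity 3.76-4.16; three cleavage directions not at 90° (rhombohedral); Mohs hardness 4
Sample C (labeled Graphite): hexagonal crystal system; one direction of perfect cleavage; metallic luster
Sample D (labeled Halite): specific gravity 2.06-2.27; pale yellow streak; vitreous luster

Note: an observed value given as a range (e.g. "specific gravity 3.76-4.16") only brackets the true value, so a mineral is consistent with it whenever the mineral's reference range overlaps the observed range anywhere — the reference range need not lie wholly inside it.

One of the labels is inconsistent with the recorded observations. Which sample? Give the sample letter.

D

Sample A: all recorded properties match Kyanite.
Sample B: all recorded properties match Siderite.
Sample C: all recorded properties match Graphite.
Sample D: Halite has white streak, but the record shows pale yellow streak — this label is wrong.
Only sample D is inconsistent with its label.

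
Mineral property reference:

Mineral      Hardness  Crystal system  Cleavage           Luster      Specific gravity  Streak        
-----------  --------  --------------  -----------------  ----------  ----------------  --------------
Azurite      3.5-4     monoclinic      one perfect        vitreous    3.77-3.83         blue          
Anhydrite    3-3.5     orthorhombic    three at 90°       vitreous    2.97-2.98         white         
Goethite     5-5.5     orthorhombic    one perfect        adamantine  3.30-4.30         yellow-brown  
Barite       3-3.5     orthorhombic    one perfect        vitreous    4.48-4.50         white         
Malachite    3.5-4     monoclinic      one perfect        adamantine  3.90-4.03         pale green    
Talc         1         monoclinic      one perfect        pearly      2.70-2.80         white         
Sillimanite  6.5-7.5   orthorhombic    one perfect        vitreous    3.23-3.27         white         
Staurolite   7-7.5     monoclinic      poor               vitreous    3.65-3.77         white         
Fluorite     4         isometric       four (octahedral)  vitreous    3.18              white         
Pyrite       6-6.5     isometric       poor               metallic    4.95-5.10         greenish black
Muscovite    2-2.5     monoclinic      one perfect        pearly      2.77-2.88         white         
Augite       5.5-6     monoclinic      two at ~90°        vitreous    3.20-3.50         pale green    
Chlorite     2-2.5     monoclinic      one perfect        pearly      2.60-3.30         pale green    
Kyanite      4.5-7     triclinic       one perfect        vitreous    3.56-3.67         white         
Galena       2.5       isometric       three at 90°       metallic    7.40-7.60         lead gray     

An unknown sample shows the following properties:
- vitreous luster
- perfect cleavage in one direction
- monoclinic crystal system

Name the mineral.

Azurite

Vitreous luster — only Azurite, Anhydrite, Barite, Sillimanite, Staurolite, Fluorite, Augite, Kyanite remain.
Perfect cleavage in one direction rules out Anhydrite, Staurolite, Fluorite, Augite.
Monoclinic crystal system — Azurite remains.
Azurite is the sole remaining match.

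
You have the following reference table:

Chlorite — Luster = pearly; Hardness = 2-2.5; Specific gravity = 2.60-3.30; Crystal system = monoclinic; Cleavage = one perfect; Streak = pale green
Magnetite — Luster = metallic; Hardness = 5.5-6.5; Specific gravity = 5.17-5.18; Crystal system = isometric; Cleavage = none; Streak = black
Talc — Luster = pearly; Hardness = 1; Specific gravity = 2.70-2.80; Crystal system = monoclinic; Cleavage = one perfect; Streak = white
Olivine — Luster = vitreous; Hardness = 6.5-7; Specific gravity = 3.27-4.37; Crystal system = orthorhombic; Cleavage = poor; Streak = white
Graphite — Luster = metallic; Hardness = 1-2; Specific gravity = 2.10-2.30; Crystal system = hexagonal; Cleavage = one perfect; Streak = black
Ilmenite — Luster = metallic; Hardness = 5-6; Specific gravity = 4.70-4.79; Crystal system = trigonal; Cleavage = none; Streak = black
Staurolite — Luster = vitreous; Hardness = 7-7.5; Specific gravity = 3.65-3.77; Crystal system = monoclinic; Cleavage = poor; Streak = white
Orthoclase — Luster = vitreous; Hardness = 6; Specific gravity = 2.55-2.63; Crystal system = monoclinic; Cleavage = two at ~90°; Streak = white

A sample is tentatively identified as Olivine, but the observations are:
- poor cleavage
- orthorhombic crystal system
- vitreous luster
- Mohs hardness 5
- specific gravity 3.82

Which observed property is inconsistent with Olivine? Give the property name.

hardness

Poor cleavage: Olivine has cleavage poor — within range.
Orthorhombic crystal system: Olivine has orthorhombic system — within range.
Vitreous luster: Olivine has vitreous luster — within range.
Mohs hardness 5: Olivine has hardness 6.5-7 — inconsistent.
Specific gravity 3.82: Olivine has SG 3.27-4.37 — within range.
The hardness is the one property that does not fit.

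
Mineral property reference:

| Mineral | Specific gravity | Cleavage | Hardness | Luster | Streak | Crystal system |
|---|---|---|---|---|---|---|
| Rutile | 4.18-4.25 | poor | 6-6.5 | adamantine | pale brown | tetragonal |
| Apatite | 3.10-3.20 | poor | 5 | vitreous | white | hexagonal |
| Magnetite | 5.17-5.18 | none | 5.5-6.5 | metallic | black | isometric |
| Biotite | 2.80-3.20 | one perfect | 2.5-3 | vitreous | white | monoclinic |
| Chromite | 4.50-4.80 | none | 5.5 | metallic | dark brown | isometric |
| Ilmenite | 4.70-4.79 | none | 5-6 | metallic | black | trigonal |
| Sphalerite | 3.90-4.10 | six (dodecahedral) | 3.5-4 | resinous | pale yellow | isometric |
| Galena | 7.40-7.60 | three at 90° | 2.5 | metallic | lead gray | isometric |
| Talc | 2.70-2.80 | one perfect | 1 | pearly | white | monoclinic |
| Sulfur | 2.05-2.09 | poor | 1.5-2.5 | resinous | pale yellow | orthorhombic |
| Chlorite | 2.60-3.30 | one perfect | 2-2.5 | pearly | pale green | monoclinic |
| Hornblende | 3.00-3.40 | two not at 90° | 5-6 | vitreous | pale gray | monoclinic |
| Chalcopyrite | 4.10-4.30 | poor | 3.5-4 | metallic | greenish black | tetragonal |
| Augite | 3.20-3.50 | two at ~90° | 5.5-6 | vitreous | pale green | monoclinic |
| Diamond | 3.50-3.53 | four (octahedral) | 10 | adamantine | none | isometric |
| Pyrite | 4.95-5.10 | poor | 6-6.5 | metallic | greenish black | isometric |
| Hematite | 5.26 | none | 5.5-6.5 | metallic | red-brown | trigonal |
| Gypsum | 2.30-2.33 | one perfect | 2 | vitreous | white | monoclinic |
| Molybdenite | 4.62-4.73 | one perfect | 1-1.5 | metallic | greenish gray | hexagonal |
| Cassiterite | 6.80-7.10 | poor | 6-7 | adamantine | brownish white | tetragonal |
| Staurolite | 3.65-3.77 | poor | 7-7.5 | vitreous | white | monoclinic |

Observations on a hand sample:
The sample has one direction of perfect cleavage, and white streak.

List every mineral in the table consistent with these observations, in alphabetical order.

One direction of perfect cleavage — narrows the field to Biotite, Talc, Chlorite, Gypsum, Molybdenite.
White streak rules out Chlorite, Molybdenite.
Consistent with every observation: Biotite, Gypsum, Talc.

Biotite, Gypsum, Talc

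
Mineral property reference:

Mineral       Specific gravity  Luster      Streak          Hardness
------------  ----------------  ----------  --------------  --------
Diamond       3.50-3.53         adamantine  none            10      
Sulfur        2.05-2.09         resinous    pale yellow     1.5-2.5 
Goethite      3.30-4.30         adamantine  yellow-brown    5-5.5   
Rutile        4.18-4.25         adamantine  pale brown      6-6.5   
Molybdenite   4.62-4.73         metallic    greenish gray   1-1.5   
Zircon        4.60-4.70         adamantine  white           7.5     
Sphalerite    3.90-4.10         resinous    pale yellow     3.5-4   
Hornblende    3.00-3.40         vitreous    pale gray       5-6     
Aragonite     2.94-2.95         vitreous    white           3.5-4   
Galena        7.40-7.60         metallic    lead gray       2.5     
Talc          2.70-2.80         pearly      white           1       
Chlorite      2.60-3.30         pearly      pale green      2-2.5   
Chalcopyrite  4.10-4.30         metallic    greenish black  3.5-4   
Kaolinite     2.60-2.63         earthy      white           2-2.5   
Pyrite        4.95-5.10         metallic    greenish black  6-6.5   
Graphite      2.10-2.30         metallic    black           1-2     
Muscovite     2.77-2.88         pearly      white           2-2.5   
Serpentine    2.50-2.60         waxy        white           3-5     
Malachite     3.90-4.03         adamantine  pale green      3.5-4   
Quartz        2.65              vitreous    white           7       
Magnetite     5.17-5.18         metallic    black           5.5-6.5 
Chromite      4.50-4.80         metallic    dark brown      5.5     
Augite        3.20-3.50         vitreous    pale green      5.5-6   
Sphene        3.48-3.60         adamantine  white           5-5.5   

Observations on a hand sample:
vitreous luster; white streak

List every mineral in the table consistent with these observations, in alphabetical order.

Aragonite, Quartz

Vitreous luster: only Hornblende, Aragonite, Quartz, Augite remain.
White streak eliminates Hornblende, Augite.
Remaining candidates: Aragonite, Quartz.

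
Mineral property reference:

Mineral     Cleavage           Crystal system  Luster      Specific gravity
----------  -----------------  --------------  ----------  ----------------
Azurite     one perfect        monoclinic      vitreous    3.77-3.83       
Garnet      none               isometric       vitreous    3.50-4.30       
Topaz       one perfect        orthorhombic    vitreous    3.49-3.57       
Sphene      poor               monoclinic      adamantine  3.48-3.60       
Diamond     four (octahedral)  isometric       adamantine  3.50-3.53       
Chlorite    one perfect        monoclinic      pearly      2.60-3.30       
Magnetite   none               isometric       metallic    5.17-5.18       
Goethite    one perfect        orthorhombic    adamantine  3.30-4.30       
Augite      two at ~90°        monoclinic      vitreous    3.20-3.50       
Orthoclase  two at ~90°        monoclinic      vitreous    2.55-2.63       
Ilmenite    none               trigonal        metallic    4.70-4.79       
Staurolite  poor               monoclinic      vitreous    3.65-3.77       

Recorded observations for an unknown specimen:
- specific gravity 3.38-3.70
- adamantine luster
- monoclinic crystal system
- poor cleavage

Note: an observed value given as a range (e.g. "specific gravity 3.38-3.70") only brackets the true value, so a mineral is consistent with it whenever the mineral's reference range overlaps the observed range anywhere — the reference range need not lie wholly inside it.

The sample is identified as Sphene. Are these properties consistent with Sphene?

Yes

Specific gravity 3.38-3.70 — matches Sphene (SG 3.48-3.60).
Adamantine luster — matches Sphene (adamantine luster).
Monoclinic crystal system — matches Sphene (monoclinic system).
Poor cleavage — matches Sphene (cleavage poor).
Nothing contradicts Sphene.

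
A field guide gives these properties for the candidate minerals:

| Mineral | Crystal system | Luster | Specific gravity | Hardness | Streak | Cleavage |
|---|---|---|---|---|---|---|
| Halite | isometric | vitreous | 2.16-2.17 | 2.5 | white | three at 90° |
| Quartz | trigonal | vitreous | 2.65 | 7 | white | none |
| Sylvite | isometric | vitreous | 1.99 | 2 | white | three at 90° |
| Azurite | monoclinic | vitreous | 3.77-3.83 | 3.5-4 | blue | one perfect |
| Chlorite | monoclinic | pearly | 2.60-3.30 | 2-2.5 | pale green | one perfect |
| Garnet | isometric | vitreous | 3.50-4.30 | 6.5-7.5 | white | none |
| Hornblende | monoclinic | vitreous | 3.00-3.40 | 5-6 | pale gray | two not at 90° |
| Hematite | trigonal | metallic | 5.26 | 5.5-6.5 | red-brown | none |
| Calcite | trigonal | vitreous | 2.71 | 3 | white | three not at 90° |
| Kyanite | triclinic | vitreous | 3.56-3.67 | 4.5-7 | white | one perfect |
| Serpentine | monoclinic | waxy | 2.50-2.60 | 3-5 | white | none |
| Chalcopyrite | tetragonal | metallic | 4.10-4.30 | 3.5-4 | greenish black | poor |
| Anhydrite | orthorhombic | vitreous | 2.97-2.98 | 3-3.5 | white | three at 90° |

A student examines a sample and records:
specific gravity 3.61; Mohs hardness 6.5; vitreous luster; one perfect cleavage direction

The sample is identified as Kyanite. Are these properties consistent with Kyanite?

Yes

Specific gravity 3.61 — matches Kyanite (SG 3.56-3.67).
Mohs hardness 6.5 — matches Kyanite (hardness 4.5-7).
Vitreous luster — matches Kyanite (vitreous luster).
One perfect cleavage direction — matches Kyanite (cleavage one perfect).
Nothing contradicts Kyanite.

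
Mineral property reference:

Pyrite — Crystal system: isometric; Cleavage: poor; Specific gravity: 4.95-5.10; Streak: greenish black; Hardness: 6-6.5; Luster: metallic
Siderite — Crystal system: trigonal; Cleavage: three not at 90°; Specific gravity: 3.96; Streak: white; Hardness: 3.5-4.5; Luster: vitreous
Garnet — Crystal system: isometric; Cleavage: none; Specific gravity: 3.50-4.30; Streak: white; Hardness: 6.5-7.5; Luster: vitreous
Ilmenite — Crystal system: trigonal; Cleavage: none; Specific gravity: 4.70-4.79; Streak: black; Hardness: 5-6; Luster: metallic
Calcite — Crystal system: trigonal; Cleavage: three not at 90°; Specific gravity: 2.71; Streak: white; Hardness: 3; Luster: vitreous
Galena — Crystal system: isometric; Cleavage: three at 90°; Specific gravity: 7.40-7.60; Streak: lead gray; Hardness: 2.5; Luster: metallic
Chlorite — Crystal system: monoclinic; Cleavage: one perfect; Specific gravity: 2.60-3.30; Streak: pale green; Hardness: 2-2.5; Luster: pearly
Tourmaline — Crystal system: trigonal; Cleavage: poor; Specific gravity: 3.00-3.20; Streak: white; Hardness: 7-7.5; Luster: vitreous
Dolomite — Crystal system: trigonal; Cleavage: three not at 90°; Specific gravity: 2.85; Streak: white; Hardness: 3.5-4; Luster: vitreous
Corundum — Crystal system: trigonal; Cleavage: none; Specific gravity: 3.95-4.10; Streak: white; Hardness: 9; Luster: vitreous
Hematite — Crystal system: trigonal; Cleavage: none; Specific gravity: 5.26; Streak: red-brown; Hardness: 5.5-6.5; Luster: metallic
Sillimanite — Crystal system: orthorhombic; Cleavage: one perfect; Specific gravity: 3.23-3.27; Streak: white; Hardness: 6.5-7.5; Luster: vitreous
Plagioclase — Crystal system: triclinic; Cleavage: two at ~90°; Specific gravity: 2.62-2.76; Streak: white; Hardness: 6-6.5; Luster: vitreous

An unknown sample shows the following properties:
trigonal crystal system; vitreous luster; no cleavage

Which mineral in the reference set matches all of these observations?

Trigonal crystal system rules out Pyrite, Garnet, Galena, Chlorite, Sillimanite, Plagioclase.
Vitreous luster rules out Ilmenite, Hematite.
No cleavage — leaves Corundum.
Corundum is the sole remaining match.

Corundum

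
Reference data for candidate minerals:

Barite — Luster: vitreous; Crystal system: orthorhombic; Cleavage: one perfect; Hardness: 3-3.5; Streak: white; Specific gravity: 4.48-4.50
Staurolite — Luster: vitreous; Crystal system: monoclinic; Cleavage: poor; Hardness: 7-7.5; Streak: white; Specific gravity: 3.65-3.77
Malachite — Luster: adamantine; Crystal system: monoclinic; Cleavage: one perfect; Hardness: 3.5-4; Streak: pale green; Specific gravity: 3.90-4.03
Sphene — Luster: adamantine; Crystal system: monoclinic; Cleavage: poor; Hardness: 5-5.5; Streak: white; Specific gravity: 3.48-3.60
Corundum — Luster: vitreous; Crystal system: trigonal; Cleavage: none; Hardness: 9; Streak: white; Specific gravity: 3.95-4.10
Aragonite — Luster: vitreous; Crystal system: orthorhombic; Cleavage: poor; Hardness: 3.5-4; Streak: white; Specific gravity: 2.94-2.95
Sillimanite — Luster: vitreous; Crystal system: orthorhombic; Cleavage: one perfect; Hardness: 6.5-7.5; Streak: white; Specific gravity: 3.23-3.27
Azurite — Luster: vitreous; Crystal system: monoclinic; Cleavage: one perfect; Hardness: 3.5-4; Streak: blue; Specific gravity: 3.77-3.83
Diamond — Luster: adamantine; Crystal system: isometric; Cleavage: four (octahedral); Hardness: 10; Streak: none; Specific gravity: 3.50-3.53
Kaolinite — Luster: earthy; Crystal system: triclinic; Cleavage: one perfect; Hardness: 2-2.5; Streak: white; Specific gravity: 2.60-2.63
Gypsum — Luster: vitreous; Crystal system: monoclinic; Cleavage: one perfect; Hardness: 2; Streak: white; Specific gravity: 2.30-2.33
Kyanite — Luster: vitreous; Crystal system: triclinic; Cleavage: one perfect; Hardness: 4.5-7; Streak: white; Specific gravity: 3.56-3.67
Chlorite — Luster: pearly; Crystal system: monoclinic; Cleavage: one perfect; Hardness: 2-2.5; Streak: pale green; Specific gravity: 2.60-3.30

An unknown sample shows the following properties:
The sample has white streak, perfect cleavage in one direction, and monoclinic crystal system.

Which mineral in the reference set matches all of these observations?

White streak eliminates Malachite, Azurite, Diamond, Chlorite.
Perfect cleavage in one direction rules out Staurolite, Sphene, Corundum, Aragonite.
Monoclinic crystal system: only Gypsum remains.
The only mineral consistent with every observation is Gypsum.

Gypsum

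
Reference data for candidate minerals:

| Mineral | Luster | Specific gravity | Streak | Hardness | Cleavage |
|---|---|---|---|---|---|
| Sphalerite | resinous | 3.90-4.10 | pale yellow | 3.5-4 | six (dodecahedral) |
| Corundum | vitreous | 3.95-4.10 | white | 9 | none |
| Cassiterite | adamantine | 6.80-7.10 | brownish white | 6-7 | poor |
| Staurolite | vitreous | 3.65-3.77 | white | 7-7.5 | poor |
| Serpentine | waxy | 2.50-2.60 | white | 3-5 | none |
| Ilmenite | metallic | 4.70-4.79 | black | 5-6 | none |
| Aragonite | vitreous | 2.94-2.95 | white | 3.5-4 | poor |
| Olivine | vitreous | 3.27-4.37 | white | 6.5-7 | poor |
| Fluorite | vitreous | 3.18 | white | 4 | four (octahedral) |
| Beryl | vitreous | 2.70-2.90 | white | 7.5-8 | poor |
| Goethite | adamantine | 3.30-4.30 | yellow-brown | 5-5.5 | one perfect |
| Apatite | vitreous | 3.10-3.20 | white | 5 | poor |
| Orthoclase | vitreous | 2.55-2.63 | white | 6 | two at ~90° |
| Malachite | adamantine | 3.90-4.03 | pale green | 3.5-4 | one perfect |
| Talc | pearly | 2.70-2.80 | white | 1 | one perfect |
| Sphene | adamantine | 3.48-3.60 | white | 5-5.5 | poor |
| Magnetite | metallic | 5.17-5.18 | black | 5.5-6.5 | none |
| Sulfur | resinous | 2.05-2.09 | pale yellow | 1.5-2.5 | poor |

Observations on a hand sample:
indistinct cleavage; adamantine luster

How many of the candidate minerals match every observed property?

Indistinct cleavage — Cassiterite, Staurolite, Aragonite, Olivine, Beryl, Apatite, Sphene, Sulfur remain.
Adamantine luster — Cassiterite, Sphene remain.
The minerals that satisfy all observations are Cassiterite, Sphene.
That is 2 minerals.

2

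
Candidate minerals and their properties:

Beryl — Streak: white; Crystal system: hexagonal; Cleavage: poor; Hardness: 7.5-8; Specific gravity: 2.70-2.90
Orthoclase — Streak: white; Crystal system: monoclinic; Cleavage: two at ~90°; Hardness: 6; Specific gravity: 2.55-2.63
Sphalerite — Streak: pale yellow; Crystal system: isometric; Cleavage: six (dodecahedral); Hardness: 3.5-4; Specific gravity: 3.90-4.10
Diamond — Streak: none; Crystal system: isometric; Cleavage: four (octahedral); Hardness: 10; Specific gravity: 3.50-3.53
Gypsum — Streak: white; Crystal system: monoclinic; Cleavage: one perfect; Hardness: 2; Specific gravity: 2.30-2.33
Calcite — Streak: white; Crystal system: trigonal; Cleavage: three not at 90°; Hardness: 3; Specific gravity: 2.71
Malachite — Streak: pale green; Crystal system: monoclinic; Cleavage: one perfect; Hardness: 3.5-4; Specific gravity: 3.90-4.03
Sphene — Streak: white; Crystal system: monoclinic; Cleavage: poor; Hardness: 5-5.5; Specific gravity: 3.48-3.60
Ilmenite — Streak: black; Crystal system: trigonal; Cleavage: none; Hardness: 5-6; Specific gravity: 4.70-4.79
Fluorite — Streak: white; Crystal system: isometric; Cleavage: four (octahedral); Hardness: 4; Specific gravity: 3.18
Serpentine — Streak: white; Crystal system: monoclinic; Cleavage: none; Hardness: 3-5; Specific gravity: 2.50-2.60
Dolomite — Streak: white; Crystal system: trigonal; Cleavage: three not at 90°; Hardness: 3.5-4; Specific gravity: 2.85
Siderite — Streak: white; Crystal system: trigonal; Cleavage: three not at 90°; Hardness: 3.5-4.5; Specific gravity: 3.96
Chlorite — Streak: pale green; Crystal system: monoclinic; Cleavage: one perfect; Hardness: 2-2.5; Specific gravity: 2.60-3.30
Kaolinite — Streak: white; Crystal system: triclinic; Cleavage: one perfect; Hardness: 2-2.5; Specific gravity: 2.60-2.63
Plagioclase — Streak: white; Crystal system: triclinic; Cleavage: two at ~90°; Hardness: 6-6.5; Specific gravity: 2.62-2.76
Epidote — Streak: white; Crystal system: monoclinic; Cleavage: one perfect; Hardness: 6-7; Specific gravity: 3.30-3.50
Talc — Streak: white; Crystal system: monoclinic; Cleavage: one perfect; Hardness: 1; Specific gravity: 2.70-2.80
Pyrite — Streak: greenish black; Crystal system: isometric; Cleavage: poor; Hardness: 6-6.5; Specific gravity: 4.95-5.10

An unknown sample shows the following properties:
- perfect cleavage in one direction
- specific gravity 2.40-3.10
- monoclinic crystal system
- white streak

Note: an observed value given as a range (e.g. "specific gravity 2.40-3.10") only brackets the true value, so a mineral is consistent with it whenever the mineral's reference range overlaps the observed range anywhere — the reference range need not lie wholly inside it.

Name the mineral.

Perfect cleavage in one direction: leaves Gypsum, Malachite, Chlorite, Kaolinite, Epidote, Talc.
Specific gravity 2.40-3.10 excludes Gypsum, Malachite, Epidote.
Monoclinic crystal system eliminates Kaolinite.
White streak is inconsistent with Chlorite.
The only mineral consistent with every observation is Talc.

Talc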